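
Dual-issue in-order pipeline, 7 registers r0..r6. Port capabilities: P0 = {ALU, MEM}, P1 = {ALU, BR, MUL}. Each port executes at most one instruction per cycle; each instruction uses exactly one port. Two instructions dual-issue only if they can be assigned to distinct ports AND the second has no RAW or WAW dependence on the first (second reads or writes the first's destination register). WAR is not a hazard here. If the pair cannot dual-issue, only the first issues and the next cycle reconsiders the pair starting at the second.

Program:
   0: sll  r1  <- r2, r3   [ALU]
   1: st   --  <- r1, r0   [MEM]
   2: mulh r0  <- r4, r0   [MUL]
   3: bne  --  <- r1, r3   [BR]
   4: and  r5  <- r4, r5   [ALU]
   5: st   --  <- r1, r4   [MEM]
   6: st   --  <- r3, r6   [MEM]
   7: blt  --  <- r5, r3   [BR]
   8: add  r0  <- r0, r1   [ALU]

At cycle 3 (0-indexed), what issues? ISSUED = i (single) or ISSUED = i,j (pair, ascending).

[0] i0  sll  -- RAW r1
[1] i1/i2  st/mulh  -- 2-wide
[2] i3/i4  bne/and  -- 2-wide
[3] i5  st  -- no-port MEM/MEM
[4] i6/i7  st/blt  -- 2-wide
[5] i8  add  -- tail

ISSUED = 5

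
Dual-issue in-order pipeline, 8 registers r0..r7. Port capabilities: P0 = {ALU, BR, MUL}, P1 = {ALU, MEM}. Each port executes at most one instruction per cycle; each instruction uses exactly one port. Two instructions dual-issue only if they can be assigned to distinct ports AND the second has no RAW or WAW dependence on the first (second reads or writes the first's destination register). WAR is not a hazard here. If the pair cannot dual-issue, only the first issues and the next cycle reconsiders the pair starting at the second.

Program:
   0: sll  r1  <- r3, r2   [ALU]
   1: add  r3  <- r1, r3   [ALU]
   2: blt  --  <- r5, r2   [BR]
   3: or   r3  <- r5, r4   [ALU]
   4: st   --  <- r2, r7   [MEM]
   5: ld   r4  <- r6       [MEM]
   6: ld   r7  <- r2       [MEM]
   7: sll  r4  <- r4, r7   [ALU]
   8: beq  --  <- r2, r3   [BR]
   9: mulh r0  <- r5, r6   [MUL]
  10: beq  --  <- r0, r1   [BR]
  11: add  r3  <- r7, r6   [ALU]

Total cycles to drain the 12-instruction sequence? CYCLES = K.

t=0 i0:sll.ALU ; RAW r1
t=1 i1&i2:add.ALU+blt.BR ; dual
t=2 i3&i4:or.ALU+st.MEM ; dual
t=3 i5:ld.MEM ; no-port MEM/MEM
t=4 i6:ld.MEM ; RAW r7
t=5 i7&i8:sll.ALU+beq.BR ; dual
t=6 i9:mulh.MUL ; no-port MUL/BR
t=7 i10&i11:beq.BR+add.ALU ; dual

CYCLES = 8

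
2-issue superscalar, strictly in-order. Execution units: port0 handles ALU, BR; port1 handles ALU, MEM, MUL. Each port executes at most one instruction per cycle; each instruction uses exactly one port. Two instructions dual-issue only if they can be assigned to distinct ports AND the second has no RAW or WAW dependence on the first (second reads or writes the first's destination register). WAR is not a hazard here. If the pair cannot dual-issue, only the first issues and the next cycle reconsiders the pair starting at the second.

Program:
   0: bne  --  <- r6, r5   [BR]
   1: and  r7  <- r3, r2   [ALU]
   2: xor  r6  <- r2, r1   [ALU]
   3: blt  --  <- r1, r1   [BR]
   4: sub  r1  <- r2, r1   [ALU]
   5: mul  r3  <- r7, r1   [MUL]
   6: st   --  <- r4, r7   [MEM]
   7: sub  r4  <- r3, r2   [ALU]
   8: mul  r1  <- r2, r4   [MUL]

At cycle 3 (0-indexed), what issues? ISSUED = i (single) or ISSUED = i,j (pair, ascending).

#0 head=0: bne.BR/and.ALU i0,i1 2-wide
#1 head=2: xor.ALU/blt.BR i2,i3 2-wide
#2 head=4: sub.ALU i4 RAW r1
#3 head=5: mul.MUL i5 no-port MUL/MEM
#4 head=6: st.MEM/sub.ALU i6,i7 2-wide
#5 head=8: mul.MUL i8 tail

ISSUED = 5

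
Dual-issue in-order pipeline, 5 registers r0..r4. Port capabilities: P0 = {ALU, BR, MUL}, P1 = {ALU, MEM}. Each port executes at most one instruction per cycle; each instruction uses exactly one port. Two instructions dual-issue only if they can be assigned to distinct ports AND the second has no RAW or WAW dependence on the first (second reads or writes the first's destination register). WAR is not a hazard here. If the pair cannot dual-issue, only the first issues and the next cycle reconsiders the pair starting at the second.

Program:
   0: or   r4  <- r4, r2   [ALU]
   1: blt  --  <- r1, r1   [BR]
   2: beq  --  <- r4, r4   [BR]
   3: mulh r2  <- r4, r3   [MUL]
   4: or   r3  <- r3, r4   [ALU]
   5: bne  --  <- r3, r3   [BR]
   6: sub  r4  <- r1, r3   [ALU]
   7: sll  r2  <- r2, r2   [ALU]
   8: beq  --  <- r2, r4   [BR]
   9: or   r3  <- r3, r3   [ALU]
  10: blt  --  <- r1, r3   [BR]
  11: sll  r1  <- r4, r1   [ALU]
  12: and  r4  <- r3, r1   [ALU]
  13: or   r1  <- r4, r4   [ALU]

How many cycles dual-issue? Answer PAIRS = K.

  cy0 -> i0&i1 (or;blt) pair
  cy1 -> i2 (beq) no-port BR/MUL
  cy2 -> i3&i4 (mulh;or) pair
  cy3 -> i5&i6 (bne;sub) pair
  cy4 -> i7 (sll) RAW r2
  cy5 -> i8&i9 (beq;or) pair
  cy6 -> i10&i11 (blt;sll) pair
  cy7 -> i12 (and) RAW r4
  cy8 -> i13 (or) tail

PAIRS = 5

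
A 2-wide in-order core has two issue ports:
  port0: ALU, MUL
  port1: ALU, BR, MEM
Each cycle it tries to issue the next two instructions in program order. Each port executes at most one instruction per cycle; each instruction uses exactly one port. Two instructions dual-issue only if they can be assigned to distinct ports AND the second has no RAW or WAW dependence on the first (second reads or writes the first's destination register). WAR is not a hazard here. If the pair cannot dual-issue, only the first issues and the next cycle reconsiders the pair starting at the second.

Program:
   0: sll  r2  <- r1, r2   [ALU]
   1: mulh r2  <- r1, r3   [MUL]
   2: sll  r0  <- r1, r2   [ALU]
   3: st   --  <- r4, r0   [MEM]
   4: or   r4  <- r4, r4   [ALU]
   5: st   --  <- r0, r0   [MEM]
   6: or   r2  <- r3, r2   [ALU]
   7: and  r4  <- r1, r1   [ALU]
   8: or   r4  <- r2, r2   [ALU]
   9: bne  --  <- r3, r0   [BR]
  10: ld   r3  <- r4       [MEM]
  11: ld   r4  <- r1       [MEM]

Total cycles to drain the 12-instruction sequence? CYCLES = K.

0. sll.ALU @i0  | WAW r2
1. mulh.MUL @i1  | RAW r2
2. sll.ALU @i2  | RAW r0
3. st.MEM or.ALU @i3/i4  | pair
4. st.MEM or.ALU @i5/i6  | pair
5. and.ALU @i7  | WAW r4
6. or.ALU bne.BR @i8/i9  | pair
7. ld.MEM @i10  | no-port MEM/MEM
8. ld.MEM @i11  | tail

CYCLES = 9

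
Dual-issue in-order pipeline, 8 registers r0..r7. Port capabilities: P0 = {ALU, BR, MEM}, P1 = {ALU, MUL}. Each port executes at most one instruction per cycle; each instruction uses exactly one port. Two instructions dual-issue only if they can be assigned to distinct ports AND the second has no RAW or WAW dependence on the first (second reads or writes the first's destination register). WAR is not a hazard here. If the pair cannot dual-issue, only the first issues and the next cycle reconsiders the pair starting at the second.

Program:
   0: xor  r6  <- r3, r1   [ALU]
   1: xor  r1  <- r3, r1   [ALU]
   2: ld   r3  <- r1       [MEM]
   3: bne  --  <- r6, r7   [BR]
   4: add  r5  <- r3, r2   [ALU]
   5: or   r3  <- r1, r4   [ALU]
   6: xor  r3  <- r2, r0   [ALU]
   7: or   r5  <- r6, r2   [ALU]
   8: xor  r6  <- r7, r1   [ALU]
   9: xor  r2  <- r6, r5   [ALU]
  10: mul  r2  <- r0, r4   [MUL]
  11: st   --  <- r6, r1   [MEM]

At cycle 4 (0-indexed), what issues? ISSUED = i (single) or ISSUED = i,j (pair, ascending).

t=0 i0+i1:xor.ALU+xor.ALU ; 2-wide
t=1 i2:ld.MEM ; no-port MEM/BR
t=2 i3+i4:bne.BR+add.ALU ; 2-wide
t=3 i5:or.ALU ; WAW r3
t=4 i6+i7:xor.ALU+or.ALU ; 2-wide
t=5 i8:xor.ALU ; RAW r6
t=6 i9:xor.ALU ; WAW r2
t=7 i10+i11:mul.MUL+st.MEM ; 2-wide

ISSUED = 6,7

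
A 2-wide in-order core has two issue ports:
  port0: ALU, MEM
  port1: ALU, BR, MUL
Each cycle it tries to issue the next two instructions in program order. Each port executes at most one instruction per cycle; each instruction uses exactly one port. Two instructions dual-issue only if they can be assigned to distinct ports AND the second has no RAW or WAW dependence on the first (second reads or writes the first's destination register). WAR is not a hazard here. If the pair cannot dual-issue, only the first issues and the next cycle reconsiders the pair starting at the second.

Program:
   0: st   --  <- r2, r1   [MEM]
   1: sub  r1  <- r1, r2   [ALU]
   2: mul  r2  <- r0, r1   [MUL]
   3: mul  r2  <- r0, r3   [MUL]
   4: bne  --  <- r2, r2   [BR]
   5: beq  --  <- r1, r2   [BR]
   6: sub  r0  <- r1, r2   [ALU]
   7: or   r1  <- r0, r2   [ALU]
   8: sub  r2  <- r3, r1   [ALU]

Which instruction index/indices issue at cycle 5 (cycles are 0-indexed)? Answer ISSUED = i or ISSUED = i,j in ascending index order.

ISSUED = 7

t=0 i0,i1:st;sub ; 2-wide
t=1 i2:mul ; no-port MUL/MUL
t=2 i3:mul ; no-port MUL/BR
t=3 i4:bne ; no-port BR/BR
t=4 i5,i6:beq;sub ; 2-wide
t=5 i7:or ; RAW r1
t=6 i8:sub ; tail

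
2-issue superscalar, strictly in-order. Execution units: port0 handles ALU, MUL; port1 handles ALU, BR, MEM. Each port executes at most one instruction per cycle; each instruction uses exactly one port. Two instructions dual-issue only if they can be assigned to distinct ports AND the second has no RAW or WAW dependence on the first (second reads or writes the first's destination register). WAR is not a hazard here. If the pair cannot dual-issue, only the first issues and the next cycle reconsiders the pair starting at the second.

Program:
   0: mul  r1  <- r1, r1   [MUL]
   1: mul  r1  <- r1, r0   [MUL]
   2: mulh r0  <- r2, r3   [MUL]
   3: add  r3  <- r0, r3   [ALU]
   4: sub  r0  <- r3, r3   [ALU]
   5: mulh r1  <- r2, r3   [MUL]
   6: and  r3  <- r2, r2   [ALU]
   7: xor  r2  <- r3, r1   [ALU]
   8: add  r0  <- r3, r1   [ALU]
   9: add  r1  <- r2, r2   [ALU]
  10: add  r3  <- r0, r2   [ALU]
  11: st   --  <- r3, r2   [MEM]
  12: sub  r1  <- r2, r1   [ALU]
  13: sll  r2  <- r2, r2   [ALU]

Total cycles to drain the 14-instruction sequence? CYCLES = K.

CYCLES = 10

[0] i0  mul.MUL  -- no-port MUL/MUL
[1] i1  mul.MUL  -- no-port MUL/MUL
[2] i2  mulh.MUL  -- RAW r0
[3] i3  add.ALU  -- RAW r3
[4] i4+i5  sub.ALU/mulh.MUL  -- pair
[5] i6  and.ALU  -- RAW r3
[6] i7+i8  xor.ALU/add.ALU  -- pair
[7] i9+i10  add.ALU/add.ALU  -- pair
[8] i11+i12  st.MEM/sub.ALU  -- pair
[9] i13  sll.ALU  -- tail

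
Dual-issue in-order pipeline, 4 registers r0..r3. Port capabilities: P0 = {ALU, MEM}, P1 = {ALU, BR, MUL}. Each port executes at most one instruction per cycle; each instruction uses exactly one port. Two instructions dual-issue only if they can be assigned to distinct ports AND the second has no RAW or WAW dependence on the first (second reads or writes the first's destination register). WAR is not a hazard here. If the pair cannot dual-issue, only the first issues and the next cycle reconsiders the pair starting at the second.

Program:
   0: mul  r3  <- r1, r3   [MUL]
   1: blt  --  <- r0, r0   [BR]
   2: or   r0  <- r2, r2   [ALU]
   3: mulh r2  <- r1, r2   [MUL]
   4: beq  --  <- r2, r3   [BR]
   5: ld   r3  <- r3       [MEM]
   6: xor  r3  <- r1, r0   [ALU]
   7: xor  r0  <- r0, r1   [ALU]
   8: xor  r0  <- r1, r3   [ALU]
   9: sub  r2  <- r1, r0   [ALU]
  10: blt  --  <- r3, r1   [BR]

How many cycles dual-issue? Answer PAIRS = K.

PAIRS = 4

c0: i0 mul  no-port MUL/BR
c1: i1/i2 blt+or  dual
c2: i3 mulh  no-port MUL/BR
c3: i4/i5 beq+ld  dual
c4: i6/i7 xor+xor  dual
c5: i8 xor  RAW r0
c6: i9/i10 sub+blt  dual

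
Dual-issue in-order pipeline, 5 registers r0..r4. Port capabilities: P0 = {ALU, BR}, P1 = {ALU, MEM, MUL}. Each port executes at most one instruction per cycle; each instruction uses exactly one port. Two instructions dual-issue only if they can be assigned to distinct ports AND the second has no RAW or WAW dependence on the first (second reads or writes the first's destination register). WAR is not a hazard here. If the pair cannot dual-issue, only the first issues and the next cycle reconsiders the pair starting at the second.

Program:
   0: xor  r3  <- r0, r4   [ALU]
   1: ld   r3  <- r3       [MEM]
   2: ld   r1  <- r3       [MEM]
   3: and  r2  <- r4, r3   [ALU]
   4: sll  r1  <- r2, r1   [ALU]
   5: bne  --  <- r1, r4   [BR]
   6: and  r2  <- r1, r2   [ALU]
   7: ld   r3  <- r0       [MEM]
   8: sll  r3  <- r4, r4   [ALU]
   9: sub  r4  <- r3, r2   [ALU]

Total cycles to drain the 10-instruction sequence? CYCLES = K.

#0 head=0: xor i0 RAW+WAW r3
#1 head=1: ld i1 no-port MEM/MEM
#2 head=2: ld and i2/i3 pair
#3 head=4: sll i4 RAW r1
#4 head=5: bne and i5/i6 pair
#5 head=7: ld i7 WAW r3
#6 head=8: sll i8 RAW r3
#7 head=9: sub i9 tail

CYCLES = 8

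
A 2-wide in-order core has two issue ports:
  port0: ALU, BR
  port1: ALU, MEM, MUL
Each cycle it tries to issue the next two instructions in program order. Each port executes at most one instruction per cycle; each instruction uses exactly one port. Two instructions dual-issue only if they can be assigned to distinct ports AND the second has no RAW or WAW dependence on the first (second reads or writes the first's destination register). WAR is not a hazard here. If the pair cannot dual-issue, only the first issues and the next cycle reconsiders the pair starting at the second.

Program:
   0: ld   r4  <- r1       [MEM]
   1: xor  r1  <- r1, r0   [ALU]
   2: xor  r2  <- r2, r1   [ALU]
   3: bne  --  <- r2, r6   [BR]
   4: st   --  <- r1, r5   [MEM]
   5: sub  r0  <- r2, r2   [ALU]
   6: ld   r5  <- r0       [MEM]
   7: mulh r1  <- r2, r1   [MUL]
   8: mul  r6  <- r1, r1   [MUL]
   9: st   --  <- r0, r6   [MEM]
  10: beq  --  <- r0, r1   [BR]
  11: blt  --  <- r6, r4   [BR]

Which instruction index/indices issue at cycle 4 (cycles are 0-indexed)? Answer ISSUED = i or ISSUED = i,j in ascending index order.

ISSUED = 6

[0] i0/i1  ld.MEM xor.ALU  -- dual
[1] i2  xor.ALU  -- RAW r2
[2] i3/i4  bne.BR st.MEM  -- dual
[3] i5  sub.ALU  -- RAW r0
[4] i6  ld.MEM  -- no-port MEM/MUL
[5] i7  mulh.MUL  -- no-port MUL/MUL
[6] i8  mul.MUL  -- no-port MUL/MEM
[7] i9/i10  st.MEM beq.BR  -- dual
[8] i11  blt.BR  -- tail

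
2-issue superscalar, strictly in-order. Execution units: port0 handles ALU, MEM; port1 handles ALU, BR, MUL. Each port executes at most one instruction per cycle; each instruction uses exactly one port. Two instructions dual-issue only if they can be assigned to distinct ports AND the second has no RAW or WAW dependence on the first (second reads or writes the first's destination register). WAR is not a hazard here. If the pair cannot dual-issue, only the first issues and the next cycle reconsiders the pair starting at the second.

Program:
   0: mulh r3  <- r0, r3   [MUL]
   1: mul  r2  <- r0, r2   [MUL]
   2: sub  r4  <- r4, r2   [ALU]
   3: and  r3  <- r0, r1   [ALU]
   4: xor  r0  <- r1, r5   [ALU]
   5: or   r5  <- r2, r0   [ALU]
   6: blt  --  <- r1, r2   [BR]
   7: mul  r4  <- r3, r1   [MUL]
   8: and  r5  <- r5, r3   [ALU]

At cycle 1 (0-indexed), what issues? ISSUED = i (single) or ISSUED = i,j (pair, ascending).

ISSUED = 1

#0 head=0: mulh i0 no-port MUL/MUL
#1 head=1: mul i1 RAW r2
#2 head=2: sub and i2/i3 2-wide
#3 head=4: xor i4 RAW r0
#4 head=5: or blt i5/i6 2-wide
#5 head=7: mul and i7/i8 2-wide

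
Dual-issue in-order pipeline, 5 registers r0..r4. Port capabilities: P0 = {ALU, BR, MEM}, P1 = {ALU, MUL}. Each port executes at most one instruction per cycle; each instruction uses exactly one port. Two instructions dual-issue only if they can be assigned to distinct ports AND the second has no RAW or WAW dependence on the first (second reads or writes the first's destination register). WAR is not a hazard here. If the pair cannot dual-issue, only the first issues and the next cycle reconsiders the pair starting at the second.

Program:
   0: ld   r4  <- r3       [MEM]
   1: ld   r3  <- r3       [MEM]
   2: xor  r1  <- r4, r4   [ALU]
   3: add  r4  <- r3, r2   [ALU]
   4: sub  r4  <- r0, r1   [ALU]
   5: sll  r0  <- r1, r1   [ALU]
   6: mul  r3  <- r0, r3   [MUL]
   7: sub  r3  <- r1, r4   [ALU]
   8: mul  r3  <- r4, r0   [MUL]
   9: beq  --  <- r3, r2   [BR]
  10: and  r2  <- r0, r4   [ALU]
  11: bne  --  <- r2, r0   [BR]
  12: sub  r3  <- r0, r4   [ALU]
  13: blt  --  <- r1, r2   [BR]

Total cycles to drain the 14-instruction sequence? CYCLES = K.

CYCLES = 10

t=0 i0:ld.MEM ; no-port MEM/MEM
t=1 i1/i2:ld.MEM/xor.ALU ; 2-wide
t=2 i3:add.ALU ; WAW r4
t=3 i4/i5:sub.ALU/sll.ALU ; 2-wide
t=4 i6:mul.MUL ; WAW r3
t=5 i7:sub.ALU ; WAW r3
t=6 i8:mul.MUL ; RAW r3
t=7 i9/i10:beq.BR/and.ALU ; 2-wide
t=8 i11/i12:bne.BR/sub.ALU ; 2-wide
t=9 i13:blt.BR ; tail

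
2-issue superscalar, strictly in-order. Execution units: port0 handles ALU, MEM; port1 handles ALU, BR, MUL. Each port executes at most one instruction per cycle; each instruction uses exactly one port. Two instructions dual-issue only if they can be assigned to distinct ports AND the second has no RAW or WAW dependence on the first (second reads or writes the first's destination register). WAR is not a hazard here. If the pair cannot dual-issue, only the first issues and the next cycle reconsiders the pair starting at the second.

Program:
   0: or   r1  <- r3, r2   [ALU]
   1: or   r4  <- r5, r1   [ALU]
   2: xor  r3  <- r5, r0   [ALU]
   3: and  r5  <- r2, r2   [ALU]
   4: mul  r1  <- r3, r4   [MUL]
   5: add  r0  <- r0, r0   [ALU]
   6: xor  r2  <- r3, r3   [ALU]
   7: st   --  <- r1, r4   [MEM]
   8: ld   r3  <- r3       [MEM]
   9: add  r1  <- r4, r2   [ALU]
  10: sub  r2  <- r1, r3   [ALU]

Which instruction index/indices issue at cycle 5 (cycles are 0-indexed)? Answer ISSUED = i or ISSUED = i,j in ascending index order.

ISSUED = 8,9

  cy0 -> i0 (or.ALU) RAW r1
  cy1 -> i1,i2 (or.ALU+xor.ALU) 2-wide
  cy2 -> i3,i4 (and.ALU+mul.MUL) 2-wide
  cy3 -> i5,i6 (add.ALU+xor.ALU) 2-wide
  cy4 -> i7 (st.MEM) no-port MEM/MEM
  cy5 -> i8,i9 (ld.MEM+add.ALU) 2-wide
  cy6 -> i10 (sub.ALU) tail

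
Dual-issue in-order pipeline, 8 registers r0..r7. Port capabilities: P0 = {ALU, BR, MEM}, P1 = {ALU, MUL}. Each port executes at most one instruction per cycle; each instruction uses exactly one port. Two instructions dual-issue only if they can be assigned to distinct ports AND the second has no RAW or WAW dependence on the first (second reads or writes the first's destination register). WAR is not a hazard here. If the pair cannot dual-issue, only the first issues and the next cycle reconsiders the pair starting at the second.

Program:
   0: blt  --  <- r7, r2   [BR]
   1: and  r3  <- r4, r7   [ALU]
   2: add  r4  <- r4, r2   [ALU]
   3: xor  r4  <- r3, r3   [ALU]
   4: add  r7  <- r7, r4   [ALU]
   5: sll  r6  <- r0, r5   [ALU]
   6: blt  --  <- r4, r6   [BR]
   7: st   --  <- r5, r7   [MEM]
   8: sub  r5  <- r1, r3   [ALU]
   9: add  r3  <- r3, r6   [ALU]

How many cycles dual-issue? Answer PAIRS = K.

PAIRS = 3

0. blt and @i0+i1  | 2-wide
1. add @i2  | WAW r4
2. xor @i3  | RAW r4
3. add sll @i4+i5  | 2-wide
4. blt @i6  | no-port BR/MEM
5. st sub @i7+i8  | 2-wide
6. add @i9  | tail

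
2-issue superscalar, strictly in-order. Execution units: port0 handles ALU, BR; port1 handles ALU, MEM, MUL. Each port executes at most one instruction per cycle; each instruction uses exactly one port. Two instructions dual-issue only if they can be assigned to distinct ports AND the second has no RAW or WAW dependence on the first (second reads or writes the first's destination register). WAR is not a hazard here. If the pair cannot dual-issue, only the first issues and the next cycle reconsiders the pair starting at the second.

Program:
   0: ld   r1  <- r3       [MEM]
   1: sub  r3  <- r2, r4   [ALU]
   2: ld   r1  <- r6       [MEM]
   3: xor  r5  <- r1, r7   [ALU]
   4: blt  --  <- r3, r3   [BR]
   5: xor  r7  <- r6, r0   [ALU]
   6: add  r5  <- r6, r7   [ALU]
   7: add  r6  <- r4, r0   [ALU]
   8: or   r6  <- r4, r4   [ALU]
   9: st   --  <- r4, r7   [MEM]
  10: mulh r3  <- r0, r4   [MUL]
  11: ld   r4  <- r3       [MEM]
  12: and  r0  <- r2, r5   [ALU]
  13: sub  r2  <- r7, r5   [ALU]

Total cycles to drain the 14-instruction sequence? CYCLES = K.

[0] i0,i1  ld;sub  -- 2-wide
[1] i2  ld  -- RAW r1
[2] i3,i4  xor;blt  -- 2-wide
[3] i5  xor  -- RAW r7
[4] i6,i7  add;add  -- 2-wide
[5] i8,i9  or;st  -- 2-wide
[6] i10  mulh  -- no-port MUL/MEM
[7] i11,i12  ld;and  -- 2-wide
[8] i13  sub  -- tail

CYCLES = 9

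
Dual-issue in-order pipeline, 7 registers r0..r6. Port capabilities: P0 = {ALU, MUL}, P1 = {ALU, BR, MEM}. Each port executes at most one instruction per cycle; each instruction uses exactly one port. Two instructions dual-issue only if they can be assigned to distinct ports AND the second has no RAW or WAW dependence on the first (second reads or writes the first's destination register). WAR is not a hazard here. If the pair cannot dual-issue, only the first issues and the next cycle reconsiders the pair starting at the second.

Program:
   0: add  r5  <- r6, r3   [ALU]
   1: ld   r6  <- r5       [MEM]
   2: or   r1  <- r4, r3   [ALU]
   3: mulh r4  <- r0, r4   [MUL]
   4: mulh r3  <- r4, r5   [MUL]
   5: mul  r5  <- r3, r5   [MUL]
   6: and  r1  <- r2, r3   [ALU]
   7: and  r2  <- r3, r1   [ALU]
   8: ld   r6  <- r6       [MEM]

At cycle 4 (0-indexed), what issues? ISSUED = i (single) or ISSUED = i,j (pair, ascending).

0. add @i0  | RAW r5
1. ld/or @i1+i2  | 2-wide
2. mulh @i3  | no-port MUL/MUL
3. mulh @i4  | no-port MUL/MUL
4. mul/and @i5+i6  | 2-wide
5. and/ld @i7+i8  | 2-wide

ISSUED = 5,6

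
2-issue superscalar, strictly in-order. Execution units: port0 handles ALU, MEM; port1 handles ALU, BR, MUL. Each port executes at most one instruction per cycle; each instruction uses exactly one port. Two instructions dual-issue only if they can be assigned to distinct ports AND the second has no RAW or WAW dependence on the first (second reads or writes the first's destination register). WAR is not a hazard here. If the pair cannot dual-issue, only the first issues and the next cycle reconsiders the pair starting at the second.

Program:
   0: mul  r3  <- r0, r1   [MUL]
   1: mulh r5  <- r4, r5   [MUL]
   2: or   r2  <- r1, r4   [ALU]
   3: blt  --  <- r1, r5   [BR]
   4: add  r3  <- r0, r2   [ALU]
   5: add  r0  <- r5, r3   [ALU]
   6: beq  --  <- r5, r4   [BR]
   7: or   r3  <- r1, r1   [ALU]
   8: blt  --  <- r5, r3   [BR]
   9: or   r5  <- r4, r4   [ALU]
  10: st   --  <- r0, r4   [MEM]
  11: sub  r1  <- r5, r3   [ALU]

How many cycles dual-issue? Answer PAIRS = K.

PAIRS = 5

[0] i0  mul  -- no-port MUL/MUL
[1] i1,i2  mulh+or  -- dual
[2] i3,i4  blt+add  -- dual
[3] i5,i6  add+beq  -- dual
[4] i7  or  -- RAW r3
[5] i8,i9  blt+or  -- dual
[6] i10,i11  st+sub  -- dual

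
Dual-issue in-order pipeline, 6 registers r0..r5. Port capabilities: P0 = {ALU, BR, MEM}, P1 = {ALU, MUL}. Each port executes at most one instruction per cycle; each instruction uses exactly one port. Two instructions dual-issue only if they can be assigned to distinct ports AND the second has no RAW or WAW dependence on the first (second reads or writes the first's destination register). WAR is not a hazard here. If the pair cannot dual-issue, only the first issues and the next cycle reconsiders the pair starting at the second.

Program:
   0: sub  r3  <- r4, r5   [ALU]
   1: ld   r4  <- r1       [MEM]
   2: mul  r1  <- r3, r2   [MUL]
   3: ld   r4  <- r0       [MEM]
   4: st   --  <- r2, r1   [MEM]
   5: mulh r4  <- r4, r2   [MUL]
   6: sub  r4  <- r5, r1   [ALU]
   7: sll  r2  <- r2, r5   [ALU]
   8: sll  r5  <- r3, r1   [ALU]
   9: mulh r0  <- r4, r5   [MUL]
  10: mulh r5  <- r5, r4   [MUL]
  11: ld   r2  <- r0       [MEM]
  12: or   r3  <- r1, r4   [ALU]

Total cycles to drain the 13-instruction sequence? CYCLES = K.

0. sub.ALU/ld.MEM @i0,i1  | pair
1. mul.MUL/ld.MEM @i2,i3  | pair
2. st.MEM/mulh.MUL @i4,i5  | pair
3. sub.ALU/sll.ALU @i6,i7  | pair
4. sll.ALU @i8  | RAW r5
5. mulh.MUL @i9  | no-port MUL/MUL
6. mulh.MUL/ld.MEM @i10,i11  | pair
7. or.ALU @i12  | tail

CYCLES = 8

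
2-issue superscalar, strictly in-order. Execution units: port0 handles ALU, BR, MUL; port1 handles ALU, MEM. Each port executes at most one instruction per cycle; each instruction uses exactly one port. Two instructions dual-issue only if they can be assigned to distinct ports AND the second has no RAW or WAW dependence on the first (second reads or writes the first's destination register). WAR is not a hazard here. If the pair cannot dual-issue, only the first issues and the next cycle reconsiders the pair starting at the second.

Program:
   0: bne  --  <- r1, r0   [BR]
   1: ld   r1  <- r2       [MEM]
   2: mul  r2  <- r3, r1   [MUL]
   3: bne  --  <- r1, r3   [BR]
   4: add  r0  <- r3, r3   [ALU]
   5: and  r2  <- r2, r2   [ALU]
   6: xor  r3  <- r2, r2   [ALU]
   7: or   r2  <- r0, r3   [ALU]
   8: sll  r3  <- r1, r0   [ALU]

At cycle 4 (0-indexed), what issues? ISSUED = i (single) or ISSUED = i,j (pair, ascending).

0. bne ld @i0&i1  | pair
1. mul @i2  | no-port MUL/BR
2. bne add @i3&i4  | pair
3. and @i5  | RAW r2
4. xor @i6  | RAW r3
5. or sll @i7&i8  | pair

ISSUED = 6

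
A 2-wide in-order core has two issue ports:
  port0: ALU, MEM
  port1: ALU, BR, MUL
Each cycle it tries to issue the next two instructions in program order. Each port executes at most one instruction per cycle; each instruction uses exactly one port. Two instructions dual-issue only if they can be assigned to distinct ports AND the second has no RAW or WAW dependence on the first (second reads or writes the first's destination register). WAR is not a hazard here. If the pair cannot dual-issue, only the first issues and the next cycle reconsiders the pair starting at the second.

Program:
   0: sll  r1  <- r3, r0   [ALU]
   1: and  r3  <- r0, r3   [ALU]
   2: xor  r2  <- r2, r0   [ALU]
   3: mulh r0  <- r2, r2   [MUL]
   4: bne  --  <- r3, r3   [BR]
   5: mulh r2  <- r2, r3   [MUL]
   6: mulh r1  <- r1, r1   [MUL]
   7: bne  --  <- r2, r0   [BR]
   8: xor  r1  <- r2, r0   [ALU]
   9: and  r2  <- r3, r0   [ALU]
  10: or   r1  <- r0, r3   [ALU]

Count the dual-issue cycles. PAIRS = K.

[0] i0/i1  sll;and  -- pair
[1] i2  xor  -- RAW r2
[2] i3  mulh  -- no-port MUL/BR
[3] i4  bne  -- no-port BR/MUL
[4] i5  mulh  -- no-port MUL/MUL
[5] i6  mulh  -- no-port MUL/BR
[6] i7/i8  bne;xor  -- pair
[7] i9/i10  and;or  -- pair

PAIRS = 3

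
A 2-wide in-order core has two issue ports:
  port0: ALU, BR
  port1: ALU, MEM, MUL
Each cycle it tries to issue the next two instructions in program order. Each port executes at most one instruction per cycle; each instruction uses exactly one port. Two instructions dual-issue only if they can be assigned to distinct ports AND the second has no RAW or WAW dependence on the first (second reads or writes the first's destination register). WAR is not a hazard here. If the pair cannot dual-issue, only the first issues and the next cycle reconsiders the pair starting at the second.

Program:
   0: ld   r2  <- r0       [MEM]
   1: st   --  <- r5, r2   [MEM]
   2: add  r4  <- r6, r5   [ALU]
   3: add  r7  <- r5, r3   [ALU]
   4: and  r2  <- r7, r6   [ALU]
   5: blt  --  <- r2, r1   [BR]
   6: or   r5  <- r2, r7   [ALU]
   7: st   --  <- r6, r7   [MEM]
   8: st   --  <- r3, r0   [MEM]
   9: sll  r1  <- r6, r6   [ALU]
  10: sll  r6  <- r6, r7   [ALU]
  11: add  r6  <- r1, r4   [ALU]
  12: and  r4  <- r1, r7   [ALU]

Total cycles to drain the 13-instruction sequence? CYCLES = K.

0. ld @i0  | no-port MEM/MEM
1. st/add @i1/i2  | dual
2. add @i3  | RAW r7
3. and @i4  | RAW r2
4. blt/or @i5/i6  | dual
5. st @i7  | no-port MEM/MEM
6. st/sll @i8/i9  | dual
7. sll @i10  | WAW r6
8. add/and @i11/i12  | dual

CYCLES = 9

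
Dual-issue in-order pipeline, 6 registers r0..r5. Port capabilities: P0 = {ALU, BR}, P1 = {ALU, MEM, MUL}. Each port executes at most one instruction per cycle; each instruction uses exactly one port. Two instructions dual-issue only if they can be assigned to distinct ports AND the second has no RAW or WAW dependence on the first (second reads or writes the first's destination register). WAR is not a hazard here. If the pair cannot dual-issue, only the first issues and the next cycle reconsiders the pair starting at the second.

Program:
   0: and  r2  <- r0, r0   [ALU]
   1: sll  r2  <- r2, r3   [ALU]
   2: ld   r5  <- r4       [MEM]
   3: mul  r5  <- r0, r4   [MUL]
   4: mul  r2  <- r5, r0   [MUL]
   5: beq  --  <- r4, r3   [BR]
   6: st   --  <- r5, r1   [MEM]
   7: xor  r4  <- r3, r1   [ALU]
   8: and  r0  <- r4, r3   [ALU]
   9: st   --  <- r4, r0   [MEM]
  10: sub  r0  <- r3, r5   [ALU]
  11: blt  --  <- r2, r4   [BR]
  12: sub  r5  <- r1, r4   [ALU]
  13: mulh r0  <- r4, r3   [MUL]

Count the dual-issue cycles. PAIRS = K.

PAIRS = 5

c0: i0 and.ALU  RAW+WAW r2
c1: i1/i2 sll.ALU+ld.MEM  dual
c2: i3 mul.MUL  no-port MUL/MUL
c3: i4/i5 mul.MUL+beq.BR  dual
c4: i6/i7 st.MEM+xor.ALU  dual
c5: i8 and.ALU  RAW r0
c6: i9/i10 st.MEM+sub.ALU  dual
c7: i11/i12 blt.BR+sub.ALU  dual
c8: i13 mulh.MUL  tail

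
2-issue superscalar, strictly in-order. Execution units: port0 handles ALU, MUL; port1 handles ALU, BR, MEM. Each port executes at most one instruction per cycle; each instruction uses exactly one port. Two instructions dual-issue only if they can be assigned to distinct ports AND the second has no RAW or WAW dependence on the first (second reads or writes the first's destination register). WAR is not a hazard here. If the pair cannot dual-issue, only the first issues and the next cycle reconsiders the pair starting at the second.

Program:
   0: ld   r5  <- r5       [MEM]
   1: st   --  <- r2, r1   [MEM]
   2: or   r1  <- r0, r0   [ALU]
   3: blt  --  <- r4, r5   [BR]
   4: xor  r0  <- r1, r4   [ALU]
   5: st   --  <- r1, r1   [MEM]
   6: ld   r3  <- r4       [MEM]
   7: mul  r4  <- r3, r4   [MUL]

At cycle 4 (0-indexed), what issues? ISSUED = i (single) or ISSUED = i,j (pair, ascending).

ISSUED = 6

c0: i0 ld  no-port MEM/MEM
c1: i1+i2 st;or  pair
c2: i3+i4 blt;xor  pair
c3: i5 st  no-port MEM/MEM
c4: i6 ld  RAW r3
c5: i7 mul  tail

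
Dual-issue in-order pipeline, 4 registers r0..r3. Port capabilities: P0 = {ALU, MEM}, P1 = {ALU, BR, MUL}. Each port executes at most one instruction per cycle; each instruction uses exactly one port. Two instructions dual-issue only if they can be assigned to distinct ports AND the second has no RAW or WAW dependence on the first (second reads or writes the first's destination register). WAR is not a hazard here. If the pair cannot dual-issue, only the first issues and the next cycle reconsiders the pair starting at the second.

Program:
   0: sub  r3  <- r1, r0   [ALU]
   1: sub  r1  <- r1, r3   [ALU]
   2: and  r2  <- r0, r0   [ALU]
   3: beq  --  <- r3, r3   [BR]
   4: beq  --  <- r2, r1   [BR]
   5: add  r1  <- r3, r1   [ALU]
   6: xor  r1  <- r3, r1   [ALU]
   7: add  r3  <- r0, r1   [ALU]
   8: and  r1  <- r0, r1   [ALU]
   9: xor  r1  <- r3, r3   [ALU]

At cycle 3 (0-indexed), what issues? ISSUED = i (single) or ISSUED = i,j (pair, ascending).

t=0 i0:sub ; RAW r3
t=1 i1+i2:sub+and ; pair
t=2 i3:beq ; no-port BR/BR
t=3 i4+i5:beq+add ; pair
t=4 i6:xor ; RAW r1
t=5 i7+i8:add+and ; pair
t=6 i9:xor ; tail

ISSUED = 4,5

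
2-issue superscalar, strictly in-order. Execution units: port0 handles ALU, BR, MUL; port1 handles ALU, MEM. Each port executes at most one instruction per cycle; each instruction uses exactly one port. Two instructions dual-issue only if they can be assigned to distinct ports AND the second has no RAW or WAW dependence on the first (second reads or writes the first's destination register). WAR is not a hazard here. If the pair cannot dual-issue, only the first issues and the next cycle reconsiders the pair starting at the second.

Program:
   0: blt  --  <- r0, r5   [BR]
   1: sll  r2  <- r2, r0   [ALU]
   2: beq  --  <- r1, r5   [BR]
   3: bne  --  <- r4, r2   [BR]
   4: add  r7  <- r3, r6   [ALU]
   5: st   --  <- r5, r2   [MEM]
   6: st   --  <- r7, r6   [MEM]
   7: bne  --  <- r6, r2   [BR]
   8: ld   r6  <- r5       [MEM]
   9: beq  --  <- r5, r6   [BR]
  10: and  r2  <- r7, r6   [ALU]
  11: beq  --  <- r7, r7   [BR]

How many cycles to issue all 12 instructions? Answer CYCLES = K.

0. blt.BR+sll.ALU @i0,i1  | dual
1. beq.BR @i2  | no-port BR/BR
2. bne.BR+add.ALU @i3,i4  | dual
3. st.MEM @i5  | no-port MEM/MEM
4. st.MEM+bne.BR @i6,i7  | dual
5. ld.MEM @i8  | RAW r6
6. beq.BR+and.ALU @i9,i10  | dual
7. beq.BR @i11  | tail

CYCLES = 8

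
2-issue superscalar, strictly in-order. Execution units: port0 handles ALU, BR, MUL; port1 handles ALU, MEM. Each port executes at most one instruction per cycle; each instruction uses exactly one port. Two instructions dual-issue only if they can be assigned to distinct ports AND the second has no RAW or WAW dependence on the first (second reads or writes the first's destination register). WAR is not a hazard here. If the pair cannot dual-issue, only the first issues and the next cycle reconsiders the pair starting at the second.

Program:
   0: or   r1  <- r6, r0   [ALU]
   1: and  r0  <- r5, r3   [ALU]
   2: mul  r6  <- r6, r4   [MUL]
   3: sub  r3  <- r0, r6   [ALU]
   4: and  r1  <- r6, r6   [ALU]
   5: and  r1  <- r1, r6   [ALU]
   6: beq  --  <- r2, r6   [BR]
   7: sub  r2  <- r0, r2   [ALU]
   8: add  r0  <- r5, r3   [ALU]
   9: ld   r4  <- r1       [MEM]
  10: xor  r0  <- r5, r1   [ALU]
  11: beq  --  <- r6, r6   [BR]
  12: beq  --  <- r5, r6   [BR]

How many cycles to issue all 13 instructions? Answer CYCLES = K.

c0: i0/i1 or;and  dual
c1: i2 mul  RAW r6
c2: i3/i4 sub;and  dual
c3: i5/i6 and;beq  dual
c4: i7/i8 sub;add  dual
c5: i9/i10 ld;xor  dual
c6: i11 beq  no-port BR/BR
c7: i12 beq  tail

CYCLES = 8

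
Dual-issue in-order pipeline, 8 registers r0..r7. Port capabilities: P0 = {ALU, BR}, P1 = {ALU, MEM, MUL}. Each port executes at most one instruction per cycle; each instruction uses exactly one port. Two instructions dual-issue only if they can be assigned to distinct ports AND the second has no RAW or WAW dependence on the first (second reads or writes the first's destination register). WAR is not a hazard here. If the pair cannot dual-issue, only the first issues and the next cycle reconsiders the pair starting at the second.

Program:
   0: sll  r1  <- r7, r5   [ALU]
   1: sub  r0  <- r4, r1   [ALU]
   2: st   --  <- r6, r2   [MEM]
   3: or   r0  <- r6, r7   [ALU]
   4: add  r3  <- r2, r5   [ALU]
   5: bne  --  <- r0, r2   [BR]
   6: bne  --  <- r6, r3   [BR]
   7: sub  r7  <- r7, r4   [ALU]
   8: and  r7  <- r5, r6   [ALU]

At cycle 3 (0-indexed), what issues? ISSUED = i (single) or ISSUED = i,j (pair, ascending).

t=0 i0:sll ; RAW r1
t=1 i1/i2:sub;st ; dual
t=2 i3/i4:or;add ; dual
t=3 i5:bne ; no-port BR/BR
t=4 i6/i7:bne;sub ; dual
t=5 i8:and ; tail

ISSUED = 5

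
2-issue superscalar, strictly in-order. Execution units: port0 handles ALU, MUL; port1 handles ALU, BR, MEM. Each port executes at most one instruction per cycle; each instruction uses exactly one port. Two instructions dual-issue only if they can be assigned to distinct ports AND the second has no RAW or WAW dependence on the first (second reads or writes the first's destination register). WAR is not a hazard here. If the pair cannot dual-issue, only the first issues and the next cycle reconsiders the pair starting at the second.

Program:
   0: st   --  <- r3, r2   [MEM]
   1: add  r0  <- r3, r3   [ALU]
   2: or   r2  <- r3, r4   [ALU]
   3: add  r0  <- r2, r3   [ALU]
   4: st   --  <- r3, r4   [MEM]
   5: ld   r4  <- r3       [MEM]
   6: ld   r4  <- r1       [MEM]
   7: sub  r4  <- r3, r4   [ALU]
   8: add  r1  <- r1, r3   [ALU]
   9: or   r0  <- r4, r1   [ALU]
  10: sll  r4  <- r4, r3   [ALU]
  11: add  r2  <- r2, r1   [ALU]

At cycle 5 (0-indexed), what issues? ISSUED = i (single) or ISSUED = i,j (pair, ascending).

ISSUED = 7,8

c0: i0+i1 st add  pair
c1: i2 or  RAW r2
c2: i3+i4 add st  pair
c3: i5 ld  no-port MEM/MEM
c4: i6 ld  RAW+WAW r4
c5: i7+i8 sub add  pair
c6: i9+i10 or sll  pair
c7: i11 add  tail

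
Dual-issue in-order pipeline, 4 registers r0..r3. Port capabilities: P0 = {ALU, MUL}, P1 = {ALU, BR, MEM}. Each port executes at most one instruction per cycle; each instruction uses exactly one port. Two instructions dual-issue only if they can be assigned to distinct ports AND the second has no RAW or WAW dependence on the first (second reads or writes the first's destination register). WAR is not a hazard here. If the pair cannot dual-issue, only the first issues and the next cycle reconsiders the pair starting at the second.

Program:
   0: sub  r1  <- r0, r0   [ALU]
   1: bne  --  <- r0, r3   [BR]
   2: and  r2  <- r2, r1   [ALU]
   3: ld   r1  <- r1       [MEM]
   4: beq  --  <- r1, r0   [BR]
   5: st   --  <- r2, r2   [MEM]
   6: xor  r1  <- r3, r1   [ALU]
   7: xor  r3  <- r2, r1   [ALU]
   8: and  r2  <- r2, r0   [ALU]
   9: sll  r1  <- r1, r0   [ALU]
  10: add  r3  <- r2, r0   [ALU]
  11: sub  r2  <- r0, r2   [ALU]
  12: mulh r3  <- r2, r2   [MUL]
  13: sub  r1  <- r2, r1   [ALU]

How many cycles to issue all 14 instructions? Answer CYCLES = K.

[0] i0,i1  sub/bne  -- pair
[1] i2,i3  and/ld  -- pair
[2] i4  beq  -- no-port BR/MEM
[3] i5,i6  st/xor  -- pair
[4] i7,i8  xor/and  -- pair
[5] i9,i10  sll/add  -- pair
[6] i11  sub  -- RAW r2
[7] i12,i13  mulh/sub  -- pair

CYCLES = 8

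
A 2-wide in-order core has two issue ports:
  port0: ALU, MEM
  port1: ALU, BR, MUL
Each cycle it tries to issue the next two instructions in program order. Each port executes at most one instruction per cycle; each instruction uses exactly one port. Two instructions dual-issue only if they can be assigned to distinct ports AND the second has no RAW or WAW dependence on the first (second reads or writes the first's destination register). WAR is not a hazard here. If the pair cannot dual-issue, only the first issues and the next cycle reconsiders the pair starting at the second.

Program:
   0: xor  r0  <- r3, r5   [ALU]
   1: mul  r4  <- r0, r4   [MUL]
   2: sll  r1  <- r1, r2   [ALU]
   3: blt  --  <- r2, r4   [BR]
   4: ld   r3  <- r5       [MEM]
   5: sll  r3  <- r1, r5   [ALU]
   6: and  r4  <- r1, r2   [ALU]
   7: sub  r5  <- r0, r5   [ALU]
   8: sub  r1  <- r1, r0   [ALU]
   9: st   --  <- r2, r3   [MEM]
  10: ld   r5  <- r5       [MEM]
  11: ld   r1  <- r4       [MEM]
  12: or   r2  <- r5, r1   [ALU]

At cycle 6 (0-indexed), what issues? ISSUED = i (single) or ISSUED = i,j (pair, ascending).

ISSUED = 10

[0] i0  xor  -- RAW r0
[1] i1&i2  mul;sll  -- 2-wide
[2] i3&i4  blt;ld  -- 2-wide
[3] i5&i6  sll;and  -- 2-wide
[4] i7&i8  sub;sub  -- 2-wide
[5] i9  st  -- no-port MEM/MEM
[6] i10  ld  -- no-port MEM/MEM
[7] i11  ld  -- RAW r1
[8] i12  or  -- tail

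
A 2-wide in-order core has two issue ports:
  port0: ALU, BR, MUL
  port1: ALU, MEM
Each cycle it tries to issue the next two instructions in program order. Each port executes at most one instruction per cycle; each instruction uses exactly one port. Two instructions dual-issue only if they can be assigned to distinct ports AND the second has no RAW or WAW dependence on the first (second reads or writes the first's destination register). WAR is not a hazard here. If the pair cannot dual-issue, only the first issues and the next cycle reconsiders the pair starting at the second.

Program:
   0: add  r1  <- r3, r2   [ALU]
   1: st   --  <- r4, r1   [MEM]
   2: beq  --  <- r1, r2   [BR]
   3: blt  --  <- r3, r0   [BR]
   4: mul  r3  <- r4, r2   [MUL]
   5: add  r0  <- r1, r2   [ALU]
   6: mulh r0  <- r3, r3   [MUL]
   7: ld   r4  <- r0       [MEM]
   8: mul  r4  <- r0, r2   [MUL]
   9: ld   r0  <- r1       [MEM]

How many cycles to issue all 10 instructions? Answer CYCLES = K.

CYCLES = 7

#0 head=0: add i0 RAW r1
#1 head=1: st+beq i1&i2 2-wide
#2 head=3: blt i3 no-port BR/MUL
#3 head=4: mul+add i4&i5 2-wide
#4 head=6: mulh i6 RAW r0
#5 head=7: ld i7 WAW r4
#6 head=8: mul+ld i8&i9 2-wide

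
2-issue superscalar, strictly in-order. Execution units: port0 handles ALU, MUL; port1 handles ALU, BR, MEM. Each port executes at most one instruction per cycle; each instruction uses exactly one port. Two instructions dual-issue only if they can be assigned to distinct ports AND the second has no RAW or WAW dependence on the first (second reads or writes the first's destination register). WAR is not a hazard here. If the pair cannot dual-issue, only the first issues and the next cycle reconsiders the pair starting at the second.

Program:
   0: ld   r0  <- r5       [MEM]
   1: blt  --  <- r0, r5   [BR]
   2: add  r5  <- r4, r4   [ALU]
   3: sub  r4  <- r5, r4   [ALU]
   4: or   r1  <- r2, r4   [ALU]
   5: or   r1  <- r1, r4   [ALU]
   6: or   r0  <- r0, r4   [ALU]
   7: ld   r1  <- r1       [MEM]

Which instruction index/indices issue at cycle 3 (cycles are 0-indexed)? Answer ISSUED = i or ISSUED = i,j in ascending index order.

ISSUED = 4

0. ld.MEM @i0  | no-port MEM/BR
1. blt.BR add.ALU @i1/i2  | dual
2. sub.ALU @i3  | RAW r4
3. or.ALU @i4  | RAW+WAW r1
4. or.ALU or.ALU @i5/i6  | dual
5. ld.MEM @i7  | tail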